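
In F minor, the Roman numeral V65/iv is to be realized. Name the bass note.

A

The applied chord V65/iv is rooted on F: F-A-C-Eb.
The figure 65 means first inversion — the third is in the bass.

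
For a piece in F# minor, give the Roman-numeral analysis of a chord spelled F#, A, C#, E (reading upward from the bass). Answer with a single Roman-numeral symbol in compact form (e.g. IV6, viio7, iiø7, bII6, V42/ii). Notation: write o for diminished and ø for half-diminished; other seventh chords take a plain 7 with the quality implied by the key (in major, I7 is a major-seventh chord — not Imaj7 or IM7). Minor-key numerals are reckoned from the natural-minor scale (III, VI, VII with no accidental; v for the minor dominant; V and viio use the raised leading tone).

i7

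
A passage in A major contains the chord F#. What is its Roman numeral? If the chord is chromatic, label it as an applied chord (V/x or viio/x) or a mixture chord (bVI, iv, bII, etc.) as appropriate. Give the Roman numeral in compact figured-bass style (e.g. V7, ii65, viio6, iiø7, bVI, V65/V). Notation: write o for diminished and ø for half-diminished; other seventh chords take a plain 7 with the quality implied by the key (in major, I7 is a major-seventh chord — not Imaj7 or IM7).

Stacked in thirds the chord is F#-A#-C#: a major triad on F#.
F# is not a diatonic chord root with this quality in A major, but it lies a perfect fifth above B (ii), so the chord functions as an applied dominant of ii.

V/ii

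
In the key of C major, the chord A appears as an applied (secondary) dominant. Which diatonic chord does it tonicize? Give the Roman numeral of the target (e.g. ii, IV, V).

The chord is a major triad on A.
A dominant resolves down a perfect fifth: A → D. In C major, D is scale degree 2, i.e. ii.

ii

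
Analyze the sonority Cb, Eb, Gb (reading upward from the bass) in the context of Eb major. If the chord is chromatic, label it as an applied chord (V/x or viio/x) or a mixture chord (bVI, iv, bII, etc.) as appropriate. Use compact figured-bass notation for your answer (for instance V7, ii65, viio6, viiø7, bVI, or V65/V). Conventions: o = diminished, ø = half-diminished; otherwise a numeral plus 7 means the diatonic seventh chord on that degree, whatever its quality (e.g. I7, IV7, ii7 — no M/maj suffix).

Stacked in thirds the chord is Cb-Eb-Gb: a major triad on Cb.
Cb is the lowered sixth degree of Eb major (diatonic 6 would be C). This is a major triad on the lowered sixth degree, borrowed from the parallel minor.

bVI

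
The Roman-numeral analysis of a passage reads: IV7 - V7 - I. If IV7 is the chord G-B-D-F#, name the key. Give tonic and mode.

IV7 is given as G-B-D-F# — a major seventh chord with root G.
IV7 on G implies G is the subdominant; that puts the tonic at D, and the uppercase numeral fits major mode.

D major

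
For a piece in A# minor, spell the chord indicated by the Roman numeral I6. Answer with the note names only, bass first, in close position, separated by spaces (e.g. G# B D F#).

C## E# A#

I6 is the major tonic (Picardy third), borrowed from the parallel major. In A# minor that root is A#.
So the chord is A#-C##-E#, a major triad.
The figured bass 6 indicates first inversion, placing the third (C##) in the bass: C##-E#-A#.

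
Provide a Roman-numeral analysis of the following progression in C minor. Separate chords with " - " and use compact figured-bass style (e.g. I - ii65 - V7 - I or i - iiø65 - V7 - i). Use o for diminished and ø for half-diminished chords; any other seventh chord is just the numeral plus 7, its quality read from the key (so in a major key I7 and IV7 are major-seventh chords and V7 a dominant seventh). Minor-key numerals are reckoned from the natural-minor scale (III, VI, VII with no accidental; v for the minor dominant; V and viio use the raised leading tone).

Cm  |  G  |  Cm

Cm: minor triad on C = scale degree 1 → i.
G: root G is the dominant; major triad there is V.
Cm: root C is the tonic; minor triad there is i.

i - V - i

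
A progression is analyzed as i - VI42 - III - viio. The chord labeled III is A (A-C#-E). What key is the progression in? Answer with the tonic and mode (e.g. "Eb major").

F# minor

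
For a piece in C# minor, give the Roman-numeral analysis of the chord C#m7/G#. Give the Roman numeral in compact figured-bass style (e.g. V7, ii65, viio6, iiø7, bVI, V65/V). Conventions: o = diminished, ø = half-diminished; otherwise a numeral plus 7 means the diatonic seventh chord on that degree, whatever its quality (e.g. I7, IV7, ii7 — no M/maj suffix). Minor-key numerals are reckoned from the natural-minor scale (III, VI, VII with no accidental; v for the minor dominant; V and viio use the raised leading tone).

i43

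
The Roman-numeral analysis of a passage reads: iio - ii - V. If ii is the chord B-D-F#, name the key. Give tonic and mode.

A major

ii is given as B-D-F# — a minor triad with root B.
Counting down one scale step from B places the tonic on A; a minor triad on degree 2 is diatonic only in major.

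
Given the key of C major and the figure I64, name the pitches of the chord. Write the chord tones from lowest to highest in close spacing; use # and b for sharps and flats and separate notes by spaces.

G C E

In C major, the tonic is C, and the diatonic chord built there is a major triad.
Stacking thirds from C gives C-E-G.
With the 64 figure the chord is in second inversion; from the bass G upward in close position it reads G-C-E.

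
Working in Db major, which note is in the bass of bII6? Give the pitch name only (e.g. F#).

bII in Db major has root Ebb; the chord is Ebb-Gb-Bbb.
The figure 6 means first inversion — the third is in the bass.

Gb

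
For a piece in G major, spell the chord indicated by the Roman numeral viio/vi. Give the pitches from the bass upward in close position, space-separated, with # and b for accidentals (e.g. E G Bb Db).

viio/vi is a secondary leading-tone chord. The target vi is E in G major; the applied chord is rooted a semitone below, on D#.
Building a diminished triad on D# gives D#-F#-A.

D# F# A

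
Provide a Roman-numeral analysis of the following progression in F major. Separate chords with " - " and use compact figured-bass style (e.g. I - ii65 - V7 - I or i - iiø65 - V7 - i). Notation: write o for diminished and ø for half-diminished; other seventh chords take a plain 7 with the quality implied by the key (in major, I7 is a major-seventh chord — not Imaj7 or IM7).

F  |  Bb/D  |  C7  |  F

F has root F, degree 1 in F major, so I.
Bb/D: major triad on Bb = scale degree 4 → IV6.
C7 has root C, degree 5 in F major, so V7.
F: major triad on F = scale degree 1 → I.

I - IV6 - V7 - I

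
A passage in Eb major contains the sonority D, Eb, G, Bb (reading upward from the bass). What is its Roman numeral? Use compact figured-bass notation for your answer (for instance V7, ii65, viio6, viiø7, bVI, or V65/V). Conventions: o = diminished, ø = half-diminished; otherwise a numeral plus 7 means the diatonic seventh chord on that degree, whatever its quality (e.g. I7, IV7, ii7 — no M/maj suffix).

I42

Stacked in thirds the chord is Eb-G-Bb-D: a major seventh chord on Eb.
Eb is scale degree 1 in Eb major, and a major seventh chord on that degree is written I7.
With D in the bass the chord is in third inversion, so the figured bass is 42.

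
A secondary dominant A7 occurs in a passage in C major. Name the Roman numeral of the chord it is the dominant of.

The chord is a dominant seventh chord on A.
A dominant resolves down a perfect fifth: A → D. In C major, D is scale degree 2, i.e. ii.

ii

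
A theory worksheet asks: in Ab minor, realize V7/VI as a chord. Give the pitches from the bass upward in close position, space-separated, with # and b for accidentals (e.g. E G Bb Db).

Cb Eb Gb Bbb

V7/VI is a secondary dominant — the dominant seventh of VI. VI in Ab minor is Fb, so the applied chord's root is Cb, a perfect fifth above.
Building a dominant seventh chord on Cb gives Cb-Eb-Gb-Bbb.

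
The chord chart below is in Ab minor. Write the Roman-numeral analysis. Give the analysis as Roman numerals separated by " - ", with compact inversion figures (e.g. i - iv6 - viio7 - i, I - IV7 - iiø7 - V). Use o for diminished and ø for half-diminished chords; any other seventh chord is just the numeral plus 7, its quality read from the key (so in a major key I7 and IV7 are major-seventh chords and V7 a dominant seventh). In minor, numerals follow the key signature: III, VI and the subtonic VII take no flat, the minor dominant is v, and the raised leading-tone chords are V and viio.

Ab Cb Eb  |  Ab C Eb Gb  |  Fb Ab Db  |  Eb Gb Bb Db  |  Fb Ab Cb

Ab-Cb-Eb has root Ab, degree 1 in Ab minor, so i.
Ab-C-Eb-Gb: a dominant seventh chord on Ab, the applied dominant of iv → V7/iv.
Fb-Ab-Db: root Db is the subdominant; minor triad there is iv6.
Eb-Gb-Bb-Db: root Eb is the dominant; minor seventh chord there is v7.
Fb-Ab-Cb has root Fb, degree 6 in Ab minor, so VI.

i - V7/iv - iv6 - v7 - VI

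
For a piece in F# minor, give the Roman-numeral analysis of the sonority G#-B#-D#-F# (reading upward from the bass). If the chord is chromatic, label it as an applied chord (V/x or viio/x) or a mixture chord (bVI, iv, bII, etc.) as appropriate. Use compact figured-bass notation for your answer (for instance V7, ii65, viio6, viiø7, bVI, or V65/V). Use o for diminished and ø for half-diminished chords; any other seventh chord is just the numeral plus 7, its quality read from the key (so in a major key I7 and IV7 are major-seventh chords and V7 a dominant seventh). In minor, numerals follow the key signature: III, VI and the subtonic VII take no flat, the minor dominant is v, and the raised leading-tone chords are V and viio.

Stacked in thirds the chord is G#-B#-D#-F#: a dominant seventh chord on G#.
G# is not a diatonic chord root with this quality in F# minor, but it lies a perfect fifth above C# (V), so the chord functions as an applied dominant of V.

V7/V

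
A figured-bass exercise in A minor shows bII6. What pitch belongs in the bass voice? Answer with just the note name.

D

bII in A minor has root Bb; the chord is Bb-D-F.
The figure 6 means first inversion — the third is in the bass.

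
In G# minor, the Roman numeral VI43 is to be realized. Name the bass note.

B

VI in G# minor has root E; the chord is E-G#-B-D#.
The figure 43 means second inversion — the fifth is in the bass.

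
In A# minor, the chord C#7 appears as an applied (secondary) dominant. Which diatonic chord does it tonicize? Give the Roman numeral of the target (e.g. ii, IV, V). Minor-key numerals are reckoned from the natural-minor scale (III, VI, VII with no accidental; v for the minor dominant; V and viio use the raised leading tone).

The chord is a dominant seventh chord on C#.
A dominant resolves down a perfect fifth: C# → F#. In A# minor, F# is scale degree 6, i.e. VI.

VI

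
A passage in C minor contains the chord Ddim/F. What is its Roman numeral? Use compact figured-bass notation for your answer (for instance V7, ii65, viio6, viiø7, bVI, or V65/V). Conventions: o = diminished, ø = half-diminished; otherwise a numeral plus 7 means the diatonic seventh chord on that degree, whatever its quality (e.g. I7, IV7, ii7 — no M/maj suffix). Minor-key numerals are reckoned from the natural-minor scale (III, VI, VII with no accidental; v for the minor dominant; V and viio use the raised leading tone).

Stacked in thirds the chord is D-F-Ab: a diminished triad on D.
In C minor, D is the supertonic; the diatonic diminished triad there is iio.
With F in the bass the chord is in first inversion, so the figured bass is 6.

iio6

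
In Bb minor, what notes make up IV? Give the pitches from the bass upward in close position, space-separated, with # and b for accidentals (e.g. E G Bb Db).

Scale degree 4 in Bb minor is Eb; here the chord built on it is altered to a major triad. IV is the major subdominant, borrowed from the parallel major.
So the chord is Eb-G-Bb, a major triad.

Eb G Bb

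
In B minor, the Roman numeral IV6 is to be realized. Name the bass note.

G#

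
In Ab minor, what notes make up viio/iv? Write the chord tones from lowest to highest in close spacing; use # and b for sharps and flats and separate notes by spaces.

viio/iv is a secondary leading-tone chord. The target iv is Db in Ab minor; the applied chord is rooted a semitone below, on C.
Building a diminished triad on C gives C-Eb-Gb.

C Eb Gb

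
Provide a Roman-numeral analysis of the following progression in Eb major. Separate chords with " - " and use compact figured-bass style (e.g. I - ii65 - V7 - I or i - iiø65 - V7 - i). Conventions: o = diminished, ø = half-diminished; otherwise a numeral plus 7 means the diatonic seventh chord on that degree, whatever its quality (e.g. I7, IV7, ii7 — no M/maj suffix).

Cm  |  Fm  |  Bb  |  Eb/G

Cm has root C, degree 6 in Eb major, so vi.
Fm: minor triad on F = scale degree 2 → ii.
Bb: major triad on Bb = scale degree 5 → V.
Eb/G: root Eb is the tonic; major triad there is I6.

vi - ii - V - I6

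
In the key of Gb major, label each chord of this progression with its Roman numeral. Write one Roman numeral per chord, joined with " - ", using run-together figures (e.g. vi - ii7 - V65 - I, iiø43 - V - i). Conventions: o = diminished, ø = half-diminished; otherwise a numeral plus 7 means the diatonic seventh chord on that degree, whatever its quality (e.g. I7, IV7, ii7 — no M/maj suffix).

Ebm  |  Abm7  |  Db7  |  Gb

vi - ii7 - V7 - I

Ebm: minor triad on Eb = scale degree 6 → vi.
Abm7 has root Ab, degree 2 in Gb major, so ii7.
Db7: root Db is the dominant; dominant seventh chord there is V7.
Gb has root Gb, degree 1 in Gb major, so I.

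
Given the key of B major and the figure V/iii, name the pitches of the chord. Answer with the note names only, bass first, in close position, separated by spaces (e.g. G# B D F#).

V/iii is a secondary dominant — the dominant triad of iii. iii in B major is D#, so the applied chord's root is A#, a perfect fifth above.
Building a major triad on A# gives A#-C##-E#.

A# C## E#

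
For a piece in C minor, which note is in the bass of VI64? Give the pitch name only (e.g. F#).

VI in C minor has root Ab; the chord is Ab-C-Eb.
The figure 64 means second inversion — the fifth is in the bass.

Eb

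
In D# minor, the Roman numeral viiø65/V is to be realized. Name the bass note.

B#

The applied chord viiø65/V is rooted on G##: G##-B#-D#-F##.
The figure 65 means first inversion — the third is in the bass.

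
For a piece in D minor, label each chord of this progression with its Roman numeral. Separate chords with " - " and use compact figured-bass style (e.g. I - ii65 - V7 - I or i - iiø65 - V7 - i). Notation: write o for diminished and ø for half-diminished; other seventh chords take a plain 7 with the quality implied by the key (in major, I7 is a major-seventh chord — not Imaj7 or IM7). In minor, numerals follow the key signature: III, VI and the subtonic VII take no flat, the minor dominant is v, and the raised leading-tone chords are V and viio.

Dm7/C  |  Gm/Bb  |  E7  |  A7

i42 - iv6 - V7/V - V7

Dm7/C: root D is the tonic; minor seventh chord there is i42.
Gm/Bb: root G is the subdominant; minor triad there is iv6.
E7: chromatic; E is V of V, so V7/V.
A7 has root A, degree 5 in D minor, so V7.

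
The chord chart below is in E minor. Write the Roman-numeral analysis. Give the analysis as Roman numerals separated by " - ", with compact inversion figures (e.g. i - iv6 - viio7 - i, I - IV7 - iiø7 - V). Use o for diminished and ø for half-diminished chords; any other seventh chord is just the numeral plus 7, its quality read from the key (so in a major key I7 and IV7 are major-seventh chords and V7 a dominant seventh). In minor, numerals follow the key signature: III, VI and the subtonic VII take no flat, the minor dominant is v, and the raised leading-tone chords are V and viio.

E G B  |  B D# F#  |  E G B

i - V - i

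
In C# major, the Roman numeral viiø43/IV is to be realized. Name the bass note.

The applied chord viiø43/IV is rooted on E#: E#-G#-B-D#.
The figure 43 means second inversion — the fifth is in the bass.

B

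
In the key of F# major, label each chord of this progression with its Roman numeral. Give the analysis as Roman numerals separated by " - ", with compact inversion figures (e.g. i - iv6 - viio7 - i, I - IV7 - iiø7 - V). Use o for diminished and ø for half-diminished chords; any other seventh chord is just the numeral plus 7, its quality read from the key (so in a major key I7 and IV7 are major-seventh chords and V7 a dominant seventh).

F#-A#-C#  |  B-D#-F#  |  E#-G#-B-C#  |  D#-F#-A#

I - IV - V65 - vi

F#-A#-C#: root F# is the tonic; major triad there is I.
B-D#-F#: major triad on B = scale degree 4 → IV.
E#-G#-B-C#: dominant seventh chord on C# = scale degree 5 → V65.
D#-F#-A#: minor triad on D# = scale degree 6 → vi.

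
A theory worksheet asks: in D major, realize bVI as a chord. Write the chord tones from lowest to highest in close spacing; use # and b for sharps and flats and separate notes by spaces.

Scale degree 6 in D major is B; lowering it a half step gives Bb. bVI is a major triad on the lowered sixth degree, borrowed from the parallel minor.
So the chord is Bb-D-F, a major triad.

Bb D F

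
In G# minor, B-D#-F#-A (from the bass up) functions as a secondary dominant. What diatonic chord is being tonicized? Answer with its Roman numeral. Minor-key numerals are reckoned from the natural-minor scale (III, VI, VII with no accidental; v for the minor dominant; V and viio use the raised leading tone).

VI

The chord is a dominant seventh chord on B.
A dominant resolves down a perfect fifth: B → E. In G# minor, E is scale degree 6, i.e. VI.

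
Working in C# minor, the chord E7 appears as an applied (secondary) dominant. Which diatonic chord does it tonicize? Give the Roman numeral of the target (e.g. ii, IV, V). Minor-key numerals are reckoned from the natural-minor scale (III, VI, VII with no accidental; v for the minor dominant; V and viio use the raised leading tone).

VI

The chord is a dominant seventh chord on E.
A dominant resolves down a perfect fifth: E → A. In C# minor, A is scale degree 6, i.e. VI.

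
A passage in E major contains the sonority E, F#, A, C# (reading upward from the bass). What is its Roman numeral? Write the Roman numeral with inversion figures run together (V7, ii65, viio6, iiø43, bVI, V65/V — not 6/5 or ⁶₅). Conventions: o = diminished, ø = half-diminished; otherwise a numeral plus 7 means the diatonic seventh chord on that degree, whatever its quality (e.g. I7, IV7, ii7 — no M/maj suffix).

The pitches F#-A-C#-E form a minor seventh chord rooted on F#.
F# is scale degree 2 in E major, and a minor seventh chord on that degree is written ii7.
With E in the bass the chord is in third inversion, so the figured bass is 42.

ii42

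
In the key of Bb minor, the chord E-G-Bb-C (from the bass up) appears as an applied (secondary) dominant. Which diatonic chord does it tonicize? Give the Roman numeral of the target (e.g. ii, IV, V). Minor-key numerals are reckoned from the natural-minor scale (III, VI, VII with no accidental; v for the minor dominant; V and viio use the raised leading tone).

V

The chord is a dominant seventh chord on C.
A dominant resolves down a perfect fifth: C → F. In Bb minor, F is scale degree 5, i.e. V.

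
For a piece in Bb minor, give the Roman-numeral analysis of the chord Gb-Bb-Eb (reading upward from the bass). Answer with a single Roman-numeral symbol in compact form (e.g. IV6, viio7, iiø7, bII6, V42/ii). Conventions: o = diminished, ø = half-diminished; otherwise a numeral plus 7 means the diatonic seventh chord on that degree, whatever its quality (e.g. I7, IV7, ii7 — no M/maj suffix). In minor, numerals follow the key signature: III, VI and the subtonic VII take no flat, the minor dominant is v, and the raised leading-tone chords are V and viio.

iv6

The pitches Eb-Gb-Bb form a minor triad rooted on Eb.
Eb is scale degree 4 in Bb minor, and a minor triad on that degree is written iv.
With Gb in the bass the chord is in first inversion, so the figured bass is 6.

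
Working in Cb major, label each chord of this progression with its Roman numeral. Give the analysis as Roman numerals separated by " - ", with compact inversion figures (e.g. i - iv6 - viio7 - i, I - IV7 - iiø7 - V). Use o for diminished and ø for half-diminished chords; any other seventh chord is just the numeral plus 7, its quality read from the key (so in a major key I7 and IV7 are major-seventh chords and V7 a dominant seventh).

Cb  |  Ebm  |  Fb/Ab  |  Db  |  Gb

Cb: major triad on Cb = scale degree 1 → I.
Ebm: minor triad on Eb = scale degree 3 → iii.
Fb/Ab: major triad on Fb = scale degree 4 → IV6.
Db: a major triad on Db, the applied dominant of V → V/V.
Gb has root Gb, degree 5 in Cb major, so V.

I - iii - IV6 - V/V - V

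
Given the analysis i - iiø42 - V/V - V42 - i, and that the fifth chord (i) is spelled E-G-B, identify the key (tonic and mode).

E minor

The anchor chord is a minor triad on E, labeled i.
If E is scale degree 1 and the mode makes that degree carry a minor triad, the tonic is E and the mode is minor.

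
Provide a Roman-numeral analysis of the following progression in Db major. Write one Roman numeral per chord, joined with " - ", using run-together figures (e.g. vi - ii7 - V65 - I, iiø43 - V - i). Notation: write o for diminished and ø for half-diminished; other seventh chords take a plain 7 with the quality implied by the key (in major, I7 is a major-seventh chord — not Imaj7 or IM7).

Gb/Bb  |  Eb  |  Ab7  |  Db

IV6 - V/V - V7 - I

Gb/Bb has root Gb, degree 4 in Db major, so IV6.
Eb: a major triad on Eb, the applied dominant of V → V/V.
Ab7 has root Ab, degree 5 in Db major, so V7.
Db: root Db is the tonic; major triad there is I.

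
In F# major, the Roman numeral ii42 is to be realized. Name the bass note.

ii in F# major has root G#; the chord is G#-B-D#-F#.
The figure 42 means third inversion — the seventh is in the bass.

F#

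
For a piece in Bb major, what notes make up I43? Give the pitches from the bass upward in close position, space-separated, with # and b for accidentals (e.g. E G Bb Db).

F A Bb D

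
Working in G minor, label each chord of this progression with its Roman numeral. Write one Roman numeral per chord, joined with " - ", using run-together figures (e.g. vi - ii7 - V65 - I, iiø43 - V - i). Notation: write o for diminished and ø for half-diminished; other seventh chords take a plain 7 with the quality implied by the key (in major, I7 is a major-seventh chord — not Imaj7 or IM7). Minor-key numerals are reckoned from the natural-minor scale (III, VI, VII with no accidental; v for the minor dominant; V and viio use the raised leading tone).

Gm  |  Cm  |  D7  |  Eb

i - iv - V7 - VI

Gm has root G, degree 1 in G minor, so i.
Cm has root C, degree 4 in G minor, so iv.
D7: dominant seventh chord on D = scale degree 5 → V7.
Eb: major triad on Eb = scale degree 6 → VI.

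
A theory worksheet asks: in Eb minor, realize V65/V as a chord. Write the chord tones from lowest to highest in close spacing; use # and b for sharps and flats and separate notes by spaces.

A C Eb F

V65/V is a secondary dominant — the dominant seventh of V. V in Eb minor is Bb, so the applied chord's root is F, a perfect fifth above.
Building a dominant seventh chord on F gives F-A-C-Eb.
The figured bass 65 indicates first inversion, placing the third (A) in the bass: A-C-Eb-F.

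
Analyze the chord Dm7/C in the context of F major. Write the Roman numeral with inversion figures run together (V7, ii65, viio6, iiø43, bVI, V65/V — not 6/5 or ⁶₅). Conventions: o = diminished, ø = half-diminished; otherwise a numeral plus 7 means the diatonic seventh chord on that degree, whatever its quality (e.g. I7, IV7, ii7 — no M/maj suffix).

vi42

The pitches D-F-A-C form a minor seventh chord rooted on D.
In F major, D is the submediant; the diatonic minor seventh chord there is vi7.
With C in the bass the chord is in third inversion, so the figured bass is 42.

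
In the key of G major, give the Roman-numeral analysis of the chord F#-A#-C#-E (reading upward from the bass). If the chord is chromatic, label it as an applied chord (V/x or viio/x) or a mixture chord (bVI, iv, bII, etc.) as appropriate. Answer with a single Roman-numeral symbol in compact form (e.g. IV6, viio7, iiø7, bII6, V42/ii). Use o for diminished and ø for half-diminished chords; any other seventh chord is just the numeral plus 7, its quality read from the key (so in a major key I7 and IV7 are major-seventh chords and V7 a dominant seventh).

The pitches F#-A#-C#-E form a dominant seventh chord rooted on F#.
F# is not a diatonic chord root with this quality in G major, but it lies a perfect fifth above B (iii), so the chord functions as an applied dominant of iii.

V7/iii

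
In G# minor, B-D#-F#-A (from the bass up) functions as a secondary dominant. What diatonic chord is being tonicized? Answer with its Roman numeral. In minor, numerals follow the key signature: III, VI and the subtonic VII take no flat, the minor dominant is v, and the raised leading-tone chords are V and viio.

VI

The chord is a dominant seventh chord on B.
A dominant resolves down a perfect fifth: B → E. In G# minor, E is scale degree 6, i.e. VI.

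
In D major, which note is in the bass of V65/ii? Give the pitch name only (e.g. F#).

The applied chord V65/ii is rooted on B: B-D#-F#-A.
The figure 65 means first inversion — the third is in the bass.

D#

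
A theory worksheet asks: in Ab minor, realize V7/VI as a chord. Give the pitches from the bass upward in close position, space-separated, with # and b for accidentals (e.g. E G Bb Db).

V7/VI is a secondary dominant — the dominant seventh of VI. VI in Ab minor is Fb, so the applied chord's root is Cb, a perfect fifth above.
Building a dominant seventh chord on Cb gives Cb-Eb-Gb-Bbb.

Cb Eb Gb Bbb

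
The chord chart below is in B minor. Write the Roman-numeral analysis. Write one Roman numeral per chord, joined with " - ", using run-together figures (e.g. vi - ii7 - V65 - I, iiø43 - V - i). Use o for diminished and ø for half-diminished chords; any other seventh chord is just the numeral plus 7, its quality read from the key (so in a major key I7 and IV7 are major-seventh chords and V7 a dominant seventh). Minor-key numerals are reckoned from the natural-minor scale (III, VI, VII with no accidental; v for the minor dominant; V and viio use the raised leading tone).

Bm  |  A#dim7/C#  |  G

i - viio65 - VI

Bm: root B is the tonic; minor triad there is i.
A#dim7/C#: root A# is the leading tone; fully diminished seventh chord there is viio65.
G: major triad on G = scale degree 6 → VI.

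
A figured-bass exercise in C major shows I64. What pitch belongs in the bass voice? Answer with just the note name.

G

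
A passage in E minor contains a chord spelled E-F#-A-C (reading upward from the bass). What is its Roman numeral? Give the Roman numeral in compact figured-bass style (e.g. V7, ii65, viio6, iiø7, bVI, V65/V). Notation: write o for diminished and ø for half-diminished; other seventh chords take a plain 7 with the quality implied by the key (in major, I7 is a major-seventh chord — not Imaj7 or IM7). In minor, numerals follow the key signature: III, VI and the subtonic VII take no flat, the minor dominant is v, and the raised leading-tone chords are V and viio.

iiø42

Stacked in thirds the chord is F#-A-C-E: a half-diminished seventh chord on F#.
F# is scale degree 2 in E minor, and a half-diminished seventh chord on that degree is written iiø7.
With E in the bass the chord is in third inversion, so the figured bass is 42.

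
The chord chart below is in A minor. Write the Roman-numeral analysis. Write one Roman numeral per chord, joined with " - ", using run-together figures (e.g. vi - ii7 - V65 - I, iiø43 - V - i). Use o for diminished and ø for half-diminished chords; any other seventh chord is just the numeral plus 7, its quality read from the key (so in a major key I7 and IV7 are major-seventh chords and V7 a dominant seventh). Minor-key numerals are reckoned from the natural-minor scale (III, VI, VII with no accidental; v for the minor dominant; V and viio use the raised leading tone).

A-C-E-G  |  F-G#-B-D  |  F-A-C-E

A-C-E-G has root A, degree 1 in A minor, so i7.
F-G#-B-D: fully diminished seventh chord on G# = scale degree 7 → viio42.
F-A-C-E: major seventh chord on F = scale degree 6 → VI7.

i7 - viio42 - VI7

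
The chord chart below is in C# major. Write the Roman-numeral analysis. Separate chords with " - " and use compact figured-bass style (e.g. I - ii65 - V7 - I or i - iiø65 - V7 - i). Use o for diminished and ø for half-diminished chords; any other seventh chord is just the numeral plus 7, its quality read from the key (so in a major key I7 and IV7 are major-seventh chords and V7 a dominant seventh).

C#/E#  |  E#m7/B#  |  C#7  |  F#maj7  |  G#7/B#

I6 - iii43 - V7/IV - IV7 - V65

C#/E#: major triad on C# = scale degree 1 → I6.
E#m7/B# has root E#, degree 3 in C# major, so iii43.
C#7: a dominant seventh chord on C#, the applied dominant of IV → V7/IV.
F#maj7: root F# is the subdominant; major seventh chord there is IV7.
G#7/B#: root G# is the dominant; dominant seventh chord there is V65.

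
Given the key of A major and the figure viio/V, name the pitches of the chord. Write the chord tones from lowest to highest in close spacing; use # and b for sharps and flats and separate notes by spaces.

The slash marks an applied leading-tone chord: viio of V. In A major, V is E, so the leading tone to it is D#, a half step below.
Building a diminished triad on D# gives D#-F#-A.

D# F# A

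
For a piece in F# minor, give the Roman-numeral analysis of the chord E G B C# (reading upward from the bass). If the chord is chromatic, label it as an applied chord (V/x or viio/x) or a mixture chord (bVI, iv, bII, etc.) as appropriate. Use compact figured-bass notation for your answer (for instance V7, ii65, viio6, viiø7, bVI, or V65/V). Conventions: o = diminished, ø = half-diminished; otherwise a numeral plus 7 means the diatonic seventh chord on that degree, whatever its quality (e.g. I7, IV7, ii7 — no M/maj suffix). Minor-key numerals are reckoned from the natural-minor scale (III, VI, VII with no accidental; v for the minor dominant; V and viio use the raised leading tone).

viiø65/VI

The pitches C#-E-G-B form a half-diminished seventh chord rooted on C#.
C# sits a half step below D (VI in F# minor); a diminished chord there is the applied leading-tone chord of VI.
With E in the bass the chord is in first inversion, so the figured bass is 65.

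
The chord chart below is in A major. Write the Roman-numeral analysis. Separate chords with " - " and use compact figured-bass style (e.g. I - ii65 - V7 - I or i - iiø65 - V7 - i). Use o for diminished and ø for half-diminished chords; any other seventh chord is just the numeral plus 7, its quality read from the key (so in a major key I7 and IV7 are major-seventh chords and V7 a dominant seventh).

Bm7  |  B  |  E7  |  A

Bm7: minor seventh chord on B = scale degree 2 → ii7.
B is the secondary dominant of V (major triad on B): V/V.
E7 has root E, degree 5 in A major, so V7.
A: major triad on A = scale degree 1 → I.

ii7 - V/V - V7 - I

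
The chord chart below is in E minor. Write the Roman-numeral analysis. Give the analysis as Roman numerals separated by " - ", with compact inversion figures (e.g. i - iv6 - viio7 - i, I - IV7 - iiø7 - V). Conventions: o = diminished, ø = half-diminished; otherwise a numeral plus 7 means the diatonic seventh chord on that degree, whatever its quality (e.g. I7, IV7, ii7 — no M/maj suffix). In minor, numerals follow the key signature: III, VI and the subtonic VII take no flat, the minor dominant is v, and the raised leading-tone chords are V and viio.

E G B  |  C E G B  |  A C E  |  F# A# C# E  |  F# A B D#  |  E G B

i - VI7 - iv - V7/V - V43 - i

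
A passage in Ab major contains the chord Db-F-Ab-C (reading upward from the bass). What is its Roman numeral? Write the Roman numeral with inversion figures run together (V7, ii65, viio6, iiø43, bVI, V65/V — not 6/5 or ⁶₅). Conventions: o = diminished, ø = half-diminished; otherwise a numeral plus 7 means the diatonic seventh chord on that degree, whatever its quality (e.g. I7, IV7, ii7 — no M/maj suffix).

The pitches Db-F-Ab-C form a major seventh chord rooted on Db.
In Ab major, Db is the subdominant; the diatonic major seventh chord there is IV7.

IV7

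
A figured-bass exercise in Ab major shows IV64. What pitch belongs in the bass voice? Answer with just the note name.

Ab

IV in Ab major has root Db; the chord is Db-F-Ab.
The figure 64 means second inversion — the fifth is in the bass.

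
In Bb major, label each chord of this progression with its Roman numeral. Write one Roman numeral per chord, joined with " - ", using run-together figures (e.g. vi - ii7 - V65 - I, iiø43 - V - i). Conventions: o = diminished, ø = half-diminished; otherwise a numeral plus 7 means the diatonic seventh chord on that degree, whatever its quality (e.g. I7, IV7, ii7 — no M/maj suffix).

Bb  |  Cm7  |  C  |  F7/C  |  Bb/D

I - ii7 - V/V - V43 - I6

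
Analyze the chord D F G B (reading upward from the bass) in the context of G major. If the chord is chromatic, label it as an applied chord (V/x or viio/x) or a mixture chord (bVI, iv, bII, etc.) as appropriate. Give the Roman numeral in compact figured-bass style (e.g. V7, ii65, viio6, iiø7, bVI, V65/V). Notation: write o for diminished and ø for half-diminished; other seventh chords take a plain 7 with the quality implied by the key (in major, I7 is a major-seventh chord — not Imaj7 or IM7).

V43/IV

Stacked in thirds the chord is G-B-D-F: a dominant seventh chord on G.
G is not a diatonic chord root with this quality in G major, but it lies a perfect fifth above C (IV), so the chord functions as an applied dominant of IV.
With D in the bass the chord is in second inversion, so the figured bass is 43.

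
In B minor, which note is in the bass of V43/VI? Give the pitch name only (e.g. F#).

A

The applied chord V43/VI is rooted on D: D-F#-A-C.
The figure 43 means second inversion — the fifth is in the bass.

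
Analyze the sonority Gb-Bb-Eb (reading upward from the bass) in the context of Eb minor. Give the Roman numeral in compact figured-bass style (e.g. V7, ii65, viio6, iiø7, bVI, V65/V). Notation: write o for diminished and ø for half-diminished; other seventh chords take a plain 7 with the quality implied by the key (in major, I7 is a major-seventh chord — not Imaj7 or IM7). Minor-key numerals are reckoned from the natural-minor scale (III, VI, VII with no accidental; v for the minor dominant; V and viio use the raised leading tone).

i6

The pitches Eb-Gb-Bb form a minor triad rooted on Eb.
In Eb minor, Eb is the tonic; the diatonic minor triad there is i.
With Gb in the bass the chord is in first inversion, so the figured bass is 6.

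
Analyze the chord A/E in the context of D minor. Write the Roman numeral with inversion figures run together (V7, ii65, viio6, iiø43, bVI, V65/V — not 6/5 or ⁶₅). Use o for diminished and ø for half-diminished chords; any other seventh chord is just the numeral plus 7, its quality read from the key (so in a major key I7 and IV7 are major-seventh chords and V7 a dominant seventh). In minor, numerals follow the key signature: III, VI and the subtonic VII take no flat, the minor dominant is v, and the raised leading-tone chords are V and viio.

V64

The pitches A-C#-E form a major triad rooted on A.
A is scale degree 5 in D minor, and a major triad on that degree is written V.
With E in the bass the chord is in second inversion, so the figured bass is 64.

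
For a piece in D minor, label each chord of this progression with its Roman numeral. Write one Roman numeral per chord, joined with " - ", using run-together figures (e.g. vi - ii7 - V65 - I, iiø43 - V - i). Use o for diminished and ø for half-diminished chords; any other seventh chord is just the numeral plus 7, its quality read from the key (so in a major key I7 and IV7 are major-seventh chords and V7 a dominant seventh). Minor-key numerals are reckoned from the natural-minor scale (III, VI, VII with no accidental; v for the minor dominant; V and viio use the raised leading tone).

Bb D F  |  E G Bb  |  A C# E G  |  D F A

Bb-D-F has root Bb, degree 6 in D minor, so VI.
E-G-Bb: diminished triad on E = scale degree 2 → iio.
A-C#-E-G: root A is the dominant; dominant seventh chord there is V7.
D-F-A: root D is the tonic; minor triad there is i.

VI - iio - V7 - i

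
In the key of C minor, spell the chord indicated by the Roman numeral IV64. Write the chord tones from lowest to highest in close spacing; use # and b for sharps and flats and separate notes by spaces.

C F A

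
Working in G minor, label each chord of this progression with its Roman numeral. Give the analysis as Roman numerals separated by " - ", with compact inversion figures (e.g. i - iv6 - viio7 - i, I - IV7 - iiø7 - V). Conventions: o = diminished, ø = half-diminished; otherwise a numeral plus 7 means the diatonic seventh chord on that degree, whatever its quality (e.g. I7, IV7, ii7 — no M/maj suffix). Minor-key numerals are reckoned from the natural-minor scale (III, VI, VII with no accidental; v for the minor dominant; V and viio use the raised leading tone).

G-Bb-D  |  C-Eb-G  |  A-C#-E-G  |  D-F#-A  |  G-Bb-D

G-Bb-D has root G, degree 1 in G minor, so i.
C-Eb-G: root C is the subdominant; minor triad there is iv.
A-C#-E-G: chromatic; A is V of V, so V7/V.
D-F#-A has root D, degree 5 in G minor, so V.
G-Bb-D has root G, degree 1 in G minor, so i.

i - iv - V7/V - V - i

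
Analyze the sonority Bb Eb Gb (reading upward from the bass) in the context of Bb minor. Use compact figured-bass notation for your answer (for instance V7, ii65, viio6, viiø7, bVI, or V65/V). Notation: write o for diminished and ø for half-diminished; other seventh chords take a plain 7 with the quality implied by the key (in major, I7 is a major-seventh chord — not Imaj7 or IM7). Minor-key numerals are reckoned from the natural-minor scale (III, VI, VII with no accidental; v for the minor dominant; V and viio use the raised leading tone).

Stacked in thirds the chord is Eb-Gb-Bb: a minor triad on Eb.
Eb is scale degree 4 in Bb minor, and a minor triad on that degree is written iv.
With Bb in the bass the chord is in second inversion, so the figured bass is 64.

iv64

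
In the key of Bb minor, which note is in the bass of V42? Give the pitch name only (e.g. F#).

V in Bb minor has root F; the chord is F-A-C-Eb.
The figure 42 means third inversion — the seventh is in the bass.

Eb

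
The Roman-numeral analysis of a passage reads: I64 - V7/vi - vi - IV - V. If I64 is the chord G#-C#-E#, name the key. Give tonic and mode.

The chord C#/G# is a major triad rooted on C#; its label is I64.
If C# is scale degree 1 and the mode makes that degree carry a major triad, the tonic is C# and the mode is major.

C# major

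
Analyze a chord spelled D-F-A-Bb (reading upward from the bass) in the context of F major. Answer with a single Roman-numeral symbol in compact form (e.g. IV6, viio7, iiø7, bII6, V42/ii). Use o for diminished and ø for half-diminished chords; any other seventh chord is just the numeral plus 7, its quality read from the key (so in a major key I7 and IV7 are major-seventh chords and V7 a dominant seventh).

IV65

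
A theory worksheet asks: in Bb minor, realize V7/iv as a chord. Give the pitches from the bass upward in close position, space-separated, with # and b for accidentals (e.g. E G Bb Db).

Bb D F Ab

V7/iv is a secondary dominant — the dominant seventh of iv. iv in Bb minor is Eb, so the applied chord's root is Bb, a perfect fifth above.
Building a dominant seventh chord on Bb gives Bb-D-F-Ab.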